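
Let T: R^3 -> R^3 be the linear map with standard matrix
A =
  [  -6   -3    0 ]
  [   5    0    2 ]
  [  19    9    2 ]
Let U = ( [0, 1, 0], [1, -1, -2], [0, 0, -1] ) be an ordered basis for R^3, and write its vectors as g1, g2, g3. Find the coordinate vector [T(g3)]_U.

[-2, 0, 2]

Compute T(g3) = A g3 = [0, -2, -2] in standard coordinates.
Then write this in U-coordinates: solve for y in y_1 g1 + ... + y_3 g3 = [0, -2, -2].
This gives y = [-2, 0, 2], which is column 3 of [T]_U.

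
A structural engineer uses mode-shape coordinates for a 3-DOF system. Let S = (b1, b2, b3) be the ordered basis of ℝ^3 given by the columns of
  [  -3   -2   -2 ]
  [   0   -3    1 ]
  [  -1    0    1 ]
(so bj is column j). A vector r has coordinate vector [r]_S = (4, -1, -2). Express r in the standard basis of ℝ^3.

r = M [r]_S, where M has columns b1, ..., b3.
Carrying out the matrix-vector product, r = (-6, 1, -6).

(-6, 1, -6)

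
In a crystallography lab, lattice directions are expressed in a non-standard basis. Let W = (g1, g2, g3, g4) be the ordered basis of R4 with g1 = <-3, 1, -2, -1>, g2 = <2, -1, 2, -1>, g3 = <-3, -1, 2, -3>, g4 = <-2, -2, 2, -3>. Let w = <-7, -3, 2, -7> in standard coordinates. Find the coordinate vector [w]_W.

<1, 0, 0, 2>

We seek scalars with c_1 g1 + ... + c_4 g4 = w; equivalently solve M c = w where the columns of M are g1, ..., g4.
Gaussian elimination on [M | w] yields c = (1, 0, 0, 2).
Check: g1 + 0·g2 + 0·g3 + 2g4 = <-7, -3, 2, -7>.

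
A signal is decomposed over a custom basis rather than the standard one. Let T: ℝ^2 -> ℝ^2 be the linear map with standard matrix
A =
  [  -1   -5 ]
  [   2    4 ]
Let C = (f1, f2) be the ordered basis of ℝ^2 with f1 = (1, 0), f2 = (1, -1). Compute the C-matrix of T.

[[1, 2], [-2, 2]]

The j-th column of [T]_C is [T(fj)]_C.
T(f1) = A f1 = (-1, 2) = f1 - 2f2, so column 1 is (1, -2).
Repeating for f2 and assembling the columns gives [[1, 2], [-2, 2]].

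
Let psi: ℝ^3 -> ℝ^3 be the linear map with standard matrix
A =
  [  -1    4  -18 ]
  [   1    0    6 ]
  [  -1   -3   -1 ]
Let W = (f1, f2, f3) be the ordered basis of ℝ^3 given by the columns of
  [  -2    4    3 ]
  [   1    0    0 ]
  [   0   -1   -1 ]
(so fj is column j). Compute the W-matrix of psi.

[[-2, -2, -3], [-1, 1, 3], [2, 2, -1]]

The j-th column of [psi]_W is [psi(fj)]_W.
psi(f1) = A f1 = [6, -2, -1] = -2f1 - f2 + 2f3, so column 1 is [-2, -1, 2].
Repeating for f2, f3 and assembling the columns gives [[-2, -2, -3], [-1, 1, 3], [2, 2, -1]].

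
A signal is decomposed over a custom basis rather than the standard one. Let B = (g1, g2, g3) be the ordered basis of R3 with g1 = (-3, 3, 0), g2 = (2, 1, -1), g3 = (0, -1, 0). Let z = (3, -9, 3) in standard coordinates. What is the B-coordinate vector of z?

Write z = c_1 g1 + ... + c_3 g3 and solve for the c_i.
Gaussian elimination on [M | z] yields c = (-3, -3, -3).
Check: -3g1 - 3g2 - 3g3 = (3, -9, 3).

(-3, -3, -3)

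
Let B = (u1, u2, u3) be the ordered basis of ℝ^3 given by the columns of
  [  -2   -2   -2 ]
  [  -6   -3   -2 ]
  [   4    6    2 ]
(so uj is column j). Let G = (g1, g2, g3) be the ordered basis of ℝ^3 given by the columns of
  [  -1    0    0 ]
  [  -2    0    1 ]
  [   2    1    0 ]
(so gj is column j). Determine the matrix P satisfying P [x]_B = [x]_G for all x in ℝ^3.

Column j of P is [uj]_G, since P maps B-coordinates to G-coordinates.
Expressing u1 in G: u1 = 2g1 + 0·g2 - 2g3, so column 1 of P is [2, 0, -2].
Doing the same for each uj gives P = [[2, 2, 2], [0, 2, -2], [-2, 1, 2]].

[[2, 2, 2], [0, 2, -2], [-2, 1, 2]]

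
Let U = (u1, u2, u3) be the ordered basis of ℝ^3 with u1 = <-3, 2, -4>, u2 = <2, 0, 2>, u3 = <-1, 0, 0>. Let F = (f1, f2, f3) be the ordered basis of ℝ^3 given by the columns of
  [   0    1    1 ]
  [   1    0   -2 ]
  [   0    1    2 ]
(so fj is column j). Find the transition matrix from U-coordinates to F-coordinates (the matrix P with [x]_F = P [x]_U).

Column j of P is [uj]_F, since P maps U-coordinates to F-coordinates.
Expressing u1 in F: u1 = 0·f1 - 2f2 - f3, so column 1 of P is <0, -2, -1>.
Doing the same for each uj gives P = [[0, 0, 2], [-2, 2, -2], [-1, 0, 1]].

[[0, 0, 2], [-2, 2, -2], [-1, 0, 1]]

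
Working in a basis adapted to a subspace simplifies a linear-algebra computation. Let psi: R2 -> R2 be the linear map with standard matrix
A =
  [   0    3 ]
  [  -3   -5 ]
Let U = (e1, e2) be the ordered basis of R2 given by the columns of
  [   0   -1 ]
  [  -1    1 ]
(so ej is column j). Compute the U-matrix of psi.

With P the matrix whose columns are e1, e2, [psi]_U = P^(-1) A P.
Column by column: psi(e1) = A e1 = <-3, 5>; its U-coordinates <-2, 3> give column 1.
Continuing for each basis vector yields [psi]_U = [[-2, -1], [3, -3]].

[[-2, -1], [3, -3]]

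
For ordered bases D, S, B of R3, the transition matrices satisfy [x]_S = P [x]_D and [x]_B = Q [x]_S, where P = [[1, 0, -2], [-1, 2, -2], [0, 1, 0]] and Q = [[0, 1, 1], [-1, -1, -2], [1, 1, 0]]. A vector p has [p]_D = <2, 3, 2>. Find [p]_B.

<3, -4, -2>

Composing the changes, [p]_B = Q P [p]_D.
Q P = [[-1, 3, -2], [0, -4, 4], [0, 2, -4]]; applying this to <2, 3, 2> gives <3, -4, -2>.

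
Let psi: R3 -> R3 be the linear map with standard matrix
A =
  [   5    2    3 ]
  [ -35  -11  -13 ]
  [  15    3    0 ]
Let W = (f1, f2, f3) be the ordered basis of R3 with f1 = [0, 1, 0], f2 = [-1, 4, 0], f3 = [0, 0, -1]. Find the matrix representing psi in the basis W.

Let P have columns f1, ..., f3. Then [psi]_W = P^(-1) A P.
Here det P = -1, so P^(-1) is integer; computing A P first and then P^(-1)(A P) gives [[-3, 3, 1], [-2, -3, 3], [-3, 3, 0]].

[[-3, 3, 1], [-2, -3, 3], [-3, 3, 0]]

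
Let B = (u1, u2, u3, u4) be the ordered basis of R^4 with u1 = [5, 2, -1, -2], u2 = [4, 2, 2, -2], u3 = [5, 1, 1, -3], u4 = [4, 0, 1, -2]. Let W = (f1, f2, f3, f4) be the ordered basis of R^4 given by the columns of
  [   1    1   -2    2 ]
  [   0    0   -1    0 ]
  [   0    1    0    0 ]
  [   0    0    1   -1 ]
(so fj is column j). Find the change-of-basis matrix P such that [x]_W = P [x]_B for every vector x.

Column j of P is [uj]_W, since P maps B-coordinates to W-coordinates.
Expressing u1 in W: u1 = 2f1 - f2 - 2f3 + 0·f4, so column 1 of P is [2, -1, -2, 0].
Doing the same for each uj gives P = [[2, -2, -2, -1], [-1, 2, 1, 1], [-2, -2, -1, 0], [0, 0, 2, 2]].

[[2, -2, -2, -1], [-1, 2, 1, 1], [-2, -2, -1, 0], [0, 0, 2, 2]]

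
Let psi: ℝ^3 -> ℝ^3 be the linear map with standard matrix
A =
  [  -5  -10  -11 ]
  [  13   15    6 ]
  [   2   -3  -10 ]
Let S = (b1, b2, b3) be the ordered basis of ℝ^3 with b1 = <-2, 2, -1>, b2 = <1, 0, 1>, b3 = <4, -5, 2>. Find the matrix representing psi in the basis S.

[[-1, 2, -3], [-1, 0, -2], [0, -3, 1]]

Let P have columns b1, ..., b3. Then [psi]_S = P^(-1) A P.
Here det P = -1, so P^(-1) is integer; computing A P first and then P^(-1)(A P) gives [[-1, 2, -3], [-1, 0, -2], [0, -3, 1]].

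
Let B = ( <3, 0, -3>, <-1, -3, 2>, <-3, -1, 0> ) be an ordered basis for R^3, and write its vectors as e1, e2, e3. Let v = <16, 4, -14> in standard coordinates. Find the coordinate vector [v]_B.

<4, -1, -1>

We seek scalars with c_1 e1 + ... + c_3 e3 = v; equivalently solve M c = v where the columns of M are e1, ..., e3.
Gaussian elimination on [M | v] yields c = (4, -1, -1).
Check: 4e1 - e2 - e3 = <16, 4, -14>.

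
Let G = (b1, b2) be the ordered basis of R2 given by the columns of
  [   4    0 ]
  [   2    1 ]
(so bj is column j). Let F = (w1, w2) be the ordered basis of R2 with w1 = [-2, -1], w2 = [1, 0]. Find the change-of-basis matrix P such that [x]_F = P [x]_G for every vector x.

[[-2, -1], [0, -2]]

Let M have columns bj and N have columns wj. Then for every x, N [x]_F = x = M [x]_G, so P = N^(-1) M.
Since det N = 1, N^(-1) has integer entries; multiplying gives P = [[-2, -1], [0, -2]].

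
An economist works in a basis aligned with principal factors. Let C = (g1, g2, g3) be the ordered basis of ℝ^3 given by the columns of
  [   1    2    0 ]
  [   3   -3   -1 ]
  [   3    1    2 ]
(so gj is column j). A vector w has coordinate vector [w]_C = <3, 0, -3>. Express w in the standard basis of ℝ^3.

<3, 12, 3>

By definition w = 3g1 + 0·g2 - 3g3.
Summing componentwise gives <3, 12, 3>.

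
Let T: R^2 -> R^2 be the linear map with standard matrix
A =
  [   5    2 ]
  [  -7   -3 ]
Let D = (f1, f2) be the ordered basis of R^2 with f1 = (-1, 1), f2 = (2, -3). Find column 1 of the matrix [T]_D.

(1, -1)

Column 1 of [T]_D is the D-coordinate vector of T(f1).
In standard coordinates T(f1) = A f1 = (-3, 4).
Converting to D: (-3, 4) = f1 - f2, so the coordinate vector is (1, -1).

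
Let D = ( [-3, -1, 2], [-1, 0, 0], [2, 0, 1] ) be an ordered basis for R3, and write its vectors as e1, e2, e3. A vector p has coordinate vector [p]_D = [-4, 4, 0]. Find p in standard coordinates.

By definition p = -4e1 + 4e2 + 0·e3.
Summing componentwise gives [8, 4, -8].

[8, 4, -8]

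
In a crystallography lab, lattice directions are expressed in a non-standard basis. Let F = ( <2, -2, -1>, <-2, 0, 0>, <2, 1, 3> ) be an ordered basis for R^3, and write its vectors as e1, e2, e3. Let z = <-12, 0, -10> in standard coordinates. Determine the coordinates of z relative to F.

[z]_F is the unique c with M c = z, where M has columns e1, ..., e3.
Gaussian elimination on [M | z] yields c = (-2, 0, -4).
Check: -2e1 + 0·e2 - 4e3 = <-12, 0, -10>.

<-2, 0, -4>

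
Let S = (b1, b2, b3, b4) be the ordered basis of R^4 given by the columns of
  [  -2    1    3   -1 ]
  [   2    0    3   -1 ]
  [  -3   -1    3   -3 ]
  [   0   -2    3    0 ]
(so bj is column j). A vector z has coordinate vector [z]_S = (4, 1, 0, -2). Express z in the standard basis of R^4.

By definition z = 4b1 + b2 + 0·b3 - 2b4.
Summing componentwise gives (-5, 10, -7, -2).

(-5, 10, -7, -2)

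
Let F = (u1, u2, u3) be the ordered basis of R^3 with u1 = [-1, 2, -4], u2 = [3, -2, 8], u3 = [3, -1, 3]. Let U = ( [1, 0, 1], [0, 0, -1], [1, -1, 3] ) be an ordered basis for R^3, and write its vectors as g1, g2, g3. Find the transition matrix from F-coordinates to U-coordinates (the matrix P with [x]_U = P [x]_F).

Take x = uj: its F-coordinates are the j-th standard unit vector, so P e_j — column j of P — equals [uj]_U.
u1 = g1 - g2 - 2g3, giving column 1 = [1, -1, -2]; repeating for each j gives P = [[1, 1, 2], [-1, -1, 2], [-2, 2, 1]].

[[1, 1, 2], [-1, -1, 2], [-2, 2, 1]]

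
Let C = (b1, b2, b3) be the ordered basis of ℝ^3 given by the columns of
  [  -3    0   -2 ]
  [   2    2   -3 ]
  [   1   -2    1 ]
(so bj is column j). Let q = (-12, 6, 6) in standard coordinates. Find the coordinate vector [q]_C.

(4, -1, 0)

Write q = c_1 b1 + ... + c_3 b3 and solve for the c_i.
Row-reducing the augmented matrix [M | q] gives c = (4, -1, 0).
Check: 4b1 - b2 + 0·b3 = (-12, 6, 6).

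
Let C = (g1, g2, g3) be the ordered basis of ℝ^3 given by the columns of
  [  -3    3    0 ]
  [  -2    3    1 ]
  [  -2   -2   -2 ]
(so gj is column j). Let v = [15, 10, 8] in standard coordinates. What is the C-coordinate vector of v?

We seek scalars with c_1 g1 + ... + c_3 g3 = v; equivalently solve M c = v where the columns of M are g1, ..., g3.
Row-reducing the augmented matrix [M | v] gives c = (-4, 1, -1).
Check: -4g1 + g2 - g3 = [15, 10, 8].

[-4, 1, -1]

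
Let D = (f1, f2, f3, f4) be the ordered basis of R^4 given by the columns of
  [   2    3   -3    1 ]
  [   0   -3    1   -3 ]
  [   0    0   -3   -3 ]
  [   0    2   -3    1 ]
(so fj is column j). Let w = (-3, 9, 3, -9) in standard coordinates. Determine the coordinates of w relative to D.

[w]_D is the unique c with M c = w, where M has columns f1, ..., f4.
Gaussian elimination on [M | w] yields c = (2, 2, 3, -4).
Check: 2f1 + 2f2 + 3f3 - 4f4 = (-3, 9, 3, -9).

(2, 2, 3, -4)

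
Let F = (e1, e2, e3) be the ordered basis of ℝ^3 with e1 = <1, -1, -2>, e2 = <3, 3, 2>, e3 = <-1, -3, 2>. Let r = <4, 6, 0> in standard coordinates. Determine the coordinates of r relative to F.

<0, 1, -1>

Write r = c_1 e1 + ... + c_3 e3 and solve for the c_i.
Row-reducing the augmented matrix [M | r] gives c = (0, 1, -1).
Check: 0·e1 + e2 - e3 = <4, 6, 0>.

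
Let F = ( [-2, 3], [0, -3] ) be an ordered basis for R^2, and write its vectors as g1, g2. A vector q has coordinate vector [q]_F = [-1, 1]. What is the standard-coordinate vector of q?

q = M [q]_F, where M has columns g1, g2.
Carrying out the matrix-vector product, q = [2, -6].

[2, -6]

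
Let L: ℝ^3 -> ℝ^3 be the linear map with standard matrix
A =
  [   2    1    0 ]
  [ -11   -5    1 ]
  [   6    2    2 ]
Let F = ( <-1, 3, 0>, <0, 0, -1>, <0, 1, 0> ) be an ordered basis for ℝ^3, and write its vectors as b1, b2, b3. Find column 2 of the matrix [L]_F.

<0, 2, -1>

Column 2 of [L]_F is the F-coordinate vector of L(b2).
In standard coordinates L(b2) = A b2 = <0, -1, -2>.
Converting to F: <0, -1, -2> = 0·b1 + 2b2 - b3, so the coordinate vector is <0, 2, -1>.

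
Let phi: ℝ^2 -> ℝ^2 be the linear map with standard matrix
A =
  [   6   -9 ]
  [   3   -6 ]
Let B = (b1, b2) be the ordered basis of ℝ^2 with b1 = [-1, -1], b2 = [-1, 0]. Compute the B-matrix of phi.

With P the matrix whose columns are b1, b2, [phi]_B = P^(-1) A P.
Column by column: phi(b1) = A b1 = [3, 3]; its B-coordinates [-3, 0] give column 1.
Continuing for each basis vector yields [phi]_B = [[-3, 3], [0, 3]].

[[-3, 3], [0, 3]]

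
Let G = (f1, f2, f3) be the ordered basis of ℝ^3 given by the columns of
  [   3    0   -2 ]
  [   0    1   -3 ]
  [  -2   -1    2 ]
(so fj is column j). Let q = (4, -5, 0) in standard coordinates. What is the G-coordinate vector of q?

We seek scalars with c_1 f1 + ... + c_3 f3 = q; equivalently solve M c = q where the columns of M are f1, ..., f3.
Row-reducing the augmented matrix [M | q] gives c = (2, -2, 1).
Check: 2f1 - 2f2 + f3 = (4, -5, 0).

(2, -2, 1)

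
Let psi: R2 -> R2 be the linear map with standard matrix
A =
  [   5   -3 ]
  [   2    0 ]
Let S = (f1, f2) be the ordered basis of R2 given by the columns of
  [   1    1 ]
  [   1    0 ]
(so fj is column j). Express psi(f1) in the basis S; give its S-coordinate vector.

Column 1 of [psi]_S is the S-coordinate vector of psi(f1).
In standard coordinates psi(f1) = A f1 = [2, 2].
Converting to S: [2, 2] = 2f1 + 0·f2, so the coordinate vector is [2, 0].

[2, 0]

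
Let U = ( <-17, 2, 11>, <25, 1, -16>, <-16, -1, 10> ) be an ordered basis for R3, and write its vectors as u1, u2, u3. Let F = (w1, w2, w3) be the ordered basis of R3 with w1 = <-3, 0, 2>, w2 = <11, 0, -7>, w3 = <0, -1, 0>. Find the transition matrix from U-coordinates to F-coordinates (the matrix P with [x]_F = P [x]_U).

Column j of P is [uj]_F, since P maps U-coordinates to F-coordinates.
Expressing u1 in F: u1 = 2w1 - w2 - 2w3, so column 1 of P is <2, -1, -2>.
Doing the same for each uj gives P = [[2, -1, -2], [-1, 2, -2], [-2, -1, 1]].

[[2, -1, -2], [-1, 2, -2], [-2, -1, 1]]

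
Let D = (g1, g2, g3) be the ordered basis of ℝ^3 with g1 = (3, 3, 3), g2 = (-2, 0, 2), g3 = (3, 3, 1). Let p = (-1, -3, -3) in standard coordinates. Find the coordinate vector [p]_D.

(0, -1, -1)

We seek scalars with c_1 g1 + ... + c_3 g3 = p; equivalently solve M c = p where the columns of M are g1, ..., g3.
Row-reducing the augmented matrix [M | p] gives c = (0, -1, -1).
Check: 0·g1 - g2 - g3 = (-1, -3, -3).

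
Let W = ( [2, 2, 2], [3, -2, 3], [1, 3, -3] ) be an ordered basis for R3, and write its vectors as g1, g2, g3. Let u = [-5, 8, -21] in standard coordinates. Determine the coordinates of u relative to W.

[-3, -1, 4]

We seek scalars with c_1 g1 + ... + c_3 g3 = u; equivalently solve M c = u where the columns of M are g1, ..., g3.
Gaussian elimination on [M | u] yields c = (-3, -1, 4).
Check: -3g1 - g2 + 4g3 = [-5, 8, -21].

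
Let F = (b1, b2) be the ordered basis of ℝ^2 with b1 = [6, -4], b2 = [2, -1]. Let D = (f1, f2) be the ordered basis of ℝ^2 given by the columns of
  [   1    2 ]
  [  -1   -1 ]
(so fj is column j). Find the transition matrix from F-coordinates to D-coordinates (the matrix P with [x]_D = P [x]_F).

[[2, 0], [2, 1]]

Let M have columns bj and N have columns fj. Then for every x, N [x]_D = x = M [x]_F, so P = N^(-1) M.
Since det N = 1, N^(-1) has integer entries; multiplying gives P = [[2, 0], [2, 1]].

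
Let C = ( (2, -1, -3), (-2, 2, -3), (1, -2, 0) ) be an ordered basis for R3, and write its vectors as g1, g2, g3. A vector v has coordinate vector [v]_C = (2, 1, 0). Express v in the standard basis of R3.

(2, 0, -9)

The coordinates say v = 2g1 + g2 + 0·g3; adding the scaled basis vectors gives (2, 0, -9).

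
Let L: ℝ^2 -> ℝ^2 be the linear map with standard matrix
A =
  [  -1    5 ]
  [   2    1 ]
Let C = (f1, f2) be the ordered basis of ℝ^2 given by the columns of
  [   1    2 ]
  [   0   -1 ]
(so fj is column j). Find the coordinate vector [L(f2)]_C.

(-1, -3)

Compute L(f2) = A f2 = (-7, 3) in standard coordinates.
Then write this in C-coordinates: solve for y in y_1 f1 + y_2 f2 = (-7, 3).
This gives y = (-1, -3), which is column 2 of [L]_C.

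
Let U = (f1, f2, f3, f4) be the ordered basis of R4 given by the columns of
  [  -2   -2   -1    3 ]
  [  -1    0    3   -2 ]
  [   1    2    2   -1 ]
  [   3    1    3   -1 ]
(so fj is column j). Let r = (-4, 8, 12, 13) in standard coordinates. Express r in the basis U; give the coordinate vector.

[r]_U is the unique c with M c = r, where M has columns f1, ..., f4.
Gaussian elimination on [M | r] yields c = (0, 3, 4, 2).
Check: 0·f1 + 3f2 + 4f3 + 2f4 = (-4, 8, 12, 13).

(0, 3, 4, 2)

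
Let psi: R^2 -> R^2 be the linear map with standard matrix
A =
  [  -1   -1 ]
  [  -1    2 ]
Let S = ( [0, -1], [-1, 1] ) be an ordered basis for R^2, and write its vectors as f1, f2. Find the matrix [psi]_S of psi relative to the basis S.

[[1, -3], [-1, 0]]

With P the matrix whose columns are f1, f2, [psi]_S = P^(-1) A P.
Column by column: psi(f1) = A f1 = [1, -2]; its S-coordinates [1, -1] give column 1.
Continuing for each basis vector yields [psi]_S = [[1, -3], [-1, 0]].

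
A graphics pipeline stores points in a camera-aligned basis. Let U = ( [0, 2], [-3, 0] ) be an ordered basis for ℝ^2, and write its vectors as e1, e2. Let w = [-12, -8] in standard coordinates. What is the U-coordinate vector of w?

[-4, 4]

We seek scalars with c_1 e1 + c_2 e2 = w; equivalently solve M c = w where the columns of M are e1, e2.
System: 0c_1 - 3c_2 = -12, 2c_1 + 0c_2 = -8; solving gives c_1 = -4, c_2 = 4.
Check: -4e1 + 4e2 = [-12, -8].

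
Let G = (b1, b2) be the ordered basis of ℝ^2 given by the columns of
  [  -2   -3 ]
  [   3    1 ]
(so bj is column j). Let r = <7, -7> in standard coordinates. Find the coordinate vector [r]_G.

<-2, -1>

We seek scalars with c_1 b1 + c_2 b2 = r; equivalently solve M c = r where the columns of M are b1, b2.
System: -2c_1 - 3c_2 = 7, 3c_1 + c_2 = -7; solving gives c_1 = -2, c_2 = -1.
Check: -2b1 - b2 = <7, -7>.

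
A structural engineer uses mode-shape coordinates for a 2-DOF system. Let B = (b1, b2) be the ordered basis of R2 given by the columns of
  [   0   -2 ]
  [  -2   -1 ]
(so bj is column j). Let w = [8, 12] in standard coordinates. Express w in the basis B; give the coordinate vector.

[w]_B is the unique c with M c = w, where M has columns b1, b2.
System: 0c_1 - 2c_2 = 8, -2c_1 - c_2 = 12; solving gives c_1 = -4, c_2 = -4.
Check: -4b1 - 4b2 = [8, 12].

[-4, -4]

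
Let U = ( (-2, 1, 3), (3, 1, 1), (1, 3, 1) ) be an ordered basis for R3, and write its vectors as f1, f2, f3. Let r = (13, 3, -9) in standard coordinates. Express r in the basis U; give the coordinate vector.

We seek scalars with c_1 f1 + ... + c_3 f3 = r; equivalently solve M c = r where the columns of M are f1, ..., f3.
Solving this 3x3 system gives c = (-4, 1, 2).
Check: -4f1 + f2 + 2f3 = (13, 3, -9).

(-4, 1, 2)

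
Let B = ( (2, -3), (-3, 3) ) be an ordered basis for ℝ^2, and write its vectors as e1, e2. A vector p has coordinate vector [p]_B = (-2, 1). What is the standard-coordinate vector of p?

(-7, 9)

By definition p = -2e1 + e2.
Summing componentwise gives (-7, 9).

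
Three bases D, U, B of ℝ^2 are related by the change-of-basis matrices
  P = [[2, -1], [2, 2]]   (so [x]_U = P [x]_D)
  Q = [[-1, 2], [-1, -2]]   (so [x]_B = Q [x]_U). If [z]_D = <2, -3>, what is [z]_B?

Composing the changes, [z]_B = Q P [z]_D.
Q P = [[2, 5], [-6, -3]]; applying this to <2, -3> gives <-11, -3>.

<-11, -3>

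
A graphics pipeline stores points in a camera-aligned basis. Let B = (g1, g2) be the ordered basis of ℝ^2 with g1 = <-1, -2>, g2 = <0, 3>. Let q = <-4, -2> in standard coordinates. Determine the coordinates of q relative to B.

<4, 2>

We seek scalars with c_1 g1 + c_2 g2 = q; equivalently solve M c = q where the columns of M are g1, g2.
System: -c_1 + 0c_2 = -4, -2c_1 + 3c_2 = -2; solving gives c_1 = 4, c_2 = 2.
Check: 4g1 + 2g2 = <-4, -2>.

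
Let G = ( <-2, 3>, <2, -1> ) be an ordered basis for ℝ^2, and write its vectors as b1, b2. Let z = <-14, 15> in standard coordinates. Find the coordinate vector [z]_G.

<4, -3>

Write z = c_1 b1 + c_2 b2 and solve for the c_i.
System: -2c_1 + 2c_2 = -14, 3c_1 - c_2 = 15; solving gives c_1 = 4, c_2 = -3.
Check: 4b1 - 3b2 = <-14, 15>.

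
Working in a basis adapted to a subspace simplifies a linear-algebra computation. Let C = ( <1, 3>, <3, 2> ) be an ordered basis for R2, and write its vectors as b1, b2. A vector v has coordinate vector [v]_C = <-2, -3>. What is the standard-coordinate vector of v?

The coordinates say v = -2b1 - 3b2; adding the scaled basis vectors gives <-11, -12>.

<-11, -12>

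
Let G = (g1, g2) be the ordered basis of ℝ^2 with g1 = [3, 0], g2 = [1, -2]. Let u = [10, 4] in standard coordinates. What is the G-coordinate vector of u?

Write u = c_1 g1 + c_2 g2 and solve for the c_i.
System: 3c_1 + c_2 = 10, 0c_1 - 2c_2 = 4; solving gives c_1 = 4, c_2 = -2.
Check: 4g1 - 2g2 = [10, 4].

[4, -2]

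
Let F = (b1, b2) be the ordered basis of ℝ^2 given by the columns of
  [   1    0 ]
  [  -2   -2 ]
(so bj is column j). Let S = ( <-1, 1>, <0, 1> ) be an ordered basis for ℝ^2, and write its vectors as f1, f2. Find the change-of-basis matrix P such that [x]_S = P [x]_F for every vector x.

[[-1, 0], [-1, -2]]

Take x = bj: its F-coordinates are the j-th standard unit vector, so P e_j — column j of P — equals [bj]_S.
b1 = -f1 - f2, giving column 1 = <-1, -1>; repeating for each j gives P = [[-1, 0], [-1, -2]].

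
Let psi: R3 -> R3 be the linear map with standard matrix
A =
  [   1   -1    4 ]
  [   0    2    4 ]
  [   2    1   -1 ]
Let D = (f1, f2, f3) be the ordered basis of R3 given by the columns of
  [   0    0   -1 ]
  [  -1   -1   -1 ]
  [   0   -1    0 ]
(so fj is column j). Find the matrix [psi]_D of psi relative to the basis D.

[[2, 3, -1], [1, 0, 3], [-1, 3, 0]]

Let P have columns f1, ..., f3. Then [psi]_D = P^(-1) A P.
Here det P = -1, so P^(-1) is integer; computing A P first and then P^(-1)(A P) gives [[2, 3, -1], [1, 0, 3], [-1, 3, 0]].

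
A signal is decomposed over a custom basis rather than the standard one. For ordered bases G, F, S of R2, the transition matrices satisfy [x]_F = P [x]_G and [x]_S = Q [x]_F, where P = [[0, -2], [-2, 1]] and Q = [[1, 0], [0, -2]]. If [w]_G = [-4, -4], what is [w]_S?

[8, -8]

First [w]_F = P [w]_G = [8, 4].
Then [w]_S = Q [w]_F = [8, -8].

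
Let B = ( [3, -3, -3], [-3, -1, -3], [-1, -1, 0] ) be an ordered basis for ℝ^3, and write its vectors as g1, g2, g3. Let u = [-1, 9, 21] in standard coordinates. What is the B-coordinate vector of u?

[-3, -4, 4]

We seek scalars with c_1 g1 + ... + c_3 g3 = u; equivalently solve M c = u where the columns of M are g1, ..., g3.
Solving this 3x3 system gives c = (-3, -4, 4).
Check: -3g1 - 4g2 + 4g3 = [-1, 9, 21].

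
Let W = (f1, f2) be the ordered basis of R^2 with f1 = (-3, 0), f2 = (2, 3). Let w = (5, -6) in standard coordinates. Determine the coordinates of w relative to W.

Write w = c_1 f1 + c_2 f2 and solve for the c_i.
System: -3c_1 + 2c_2 = 5, 0c_1 + 3c_2 = -6; solving gives c_1 = -3, c_2 = -2.
Check: -3f1 - 2f2 = (5, -6).

(-3, -2)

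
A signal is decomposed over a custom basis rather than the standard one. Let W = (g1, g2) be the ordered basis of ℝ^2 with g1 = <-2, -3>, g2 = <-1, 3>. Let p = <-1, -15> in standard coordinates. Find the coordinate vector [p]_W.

We seek scalars with c_1 g1 + c_2 g2 = p; equivalently solve M c = p where the columns of M are g1, g2.
System: -2c_1 - c_2 = -1, -3c_1 + 3c_2 = -15; solving gives c_1 = 2, c_2 = -3.
Check: 2g1 - 3g2 = <-1, -15>.

<2, -3>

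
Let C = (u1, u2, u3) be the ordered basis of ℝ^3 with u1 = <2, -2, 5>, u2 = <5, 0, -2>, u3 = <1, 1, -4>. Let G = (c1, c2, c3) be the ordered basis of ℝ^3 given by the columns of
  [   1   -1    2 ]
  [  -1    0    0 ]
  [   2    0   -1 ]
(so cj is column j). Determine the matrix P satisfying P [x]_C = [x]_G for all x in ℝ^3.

[[2, 0, -1], [-2, -1, 2], [-1, 2, 2]]

Let M have columns uj and N have columns cj. Then for every x, N [x]_G = x = M [x]_C, so P = N^(-1) M.
Since det N = 1, N^(-1) has integer entries; multiplying gives P = [[2, 0, -1], [-2, -1, 2], [-1, 2, 2]].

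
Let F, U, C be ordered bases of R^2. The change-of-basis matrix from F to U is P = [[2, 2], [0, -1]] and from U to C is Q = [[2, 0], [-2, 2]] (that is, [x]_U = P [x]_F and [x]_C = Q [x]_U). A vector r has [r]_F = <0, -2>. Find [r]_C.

Apply P to get U-coordinates <-4, 2>, then Q to get C-coordinates.
The result is [r]_C = <-8, 12>.

<-8, 12>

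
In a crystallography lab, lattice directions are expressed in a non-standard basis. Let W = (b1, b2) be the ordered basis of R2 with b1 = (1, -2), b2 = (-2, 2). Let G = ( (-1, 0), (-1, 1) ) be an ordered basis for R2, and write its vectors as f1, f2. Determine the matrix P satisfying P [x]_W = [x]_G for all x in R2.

Take x = bj: its W-coordinates are the j-th standard unit vector, so P e_j — column j of P — equals [bj]_G.
b1 = f1 - 2f2, giving column 1 = (1, -2); repeating for each j gives P = [[1, 0], [-2, 2]].

[[1, 0], [-2, 2]]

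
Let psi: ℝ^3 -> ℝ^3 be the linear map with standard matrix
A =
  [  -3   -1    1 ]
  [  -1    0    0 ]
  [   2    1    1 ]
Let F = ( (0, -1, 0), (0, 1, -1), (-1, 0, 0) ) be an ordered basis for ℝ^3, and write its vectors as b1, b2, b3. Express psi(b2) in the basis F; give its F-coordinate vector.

Column 2 of [psi]_F is the F-coordinate vector of psi(b2).
In standard coordinates psi(b2) = A b2 = (-2, 0, 0).
Converting to F: (-2, 0, 0) = 0·b1 + 0·b2 + 2b3, so the coordinate vector is (0, 0, 2).

(0, 0, 2)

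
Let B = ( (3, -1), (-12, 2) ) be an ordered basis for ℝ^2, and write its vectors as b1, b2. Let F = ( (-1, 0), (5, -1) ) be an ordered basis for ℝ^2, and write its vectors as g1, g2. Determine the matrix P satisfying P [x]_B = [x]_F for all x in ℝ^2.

Column j of P is [bj]_F, since P maps B-coordinates to F-coordinates.
Expressing b1 in F: b1 = 2g1 + g2, so column 1 of P is (2, 1).
Doing the same for each bj gives P = [[2, 2], [1, -2]].

[[2, 2], [1, -2]]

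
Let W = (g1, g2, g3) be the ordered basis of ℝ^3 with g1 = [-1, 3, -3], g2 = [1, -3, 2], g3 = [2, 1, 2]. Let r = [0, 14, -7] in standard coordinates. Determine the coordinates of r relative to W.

[3, -1, 2]

[r]_W is the unique c with M c = r, where M has columns g1, ..., g3.
Row-reducing the augmented matrix [M | r] gives c = (3, -1, 2).
Check: 3g1 - g2 + 2g3 = [0, 14, -7].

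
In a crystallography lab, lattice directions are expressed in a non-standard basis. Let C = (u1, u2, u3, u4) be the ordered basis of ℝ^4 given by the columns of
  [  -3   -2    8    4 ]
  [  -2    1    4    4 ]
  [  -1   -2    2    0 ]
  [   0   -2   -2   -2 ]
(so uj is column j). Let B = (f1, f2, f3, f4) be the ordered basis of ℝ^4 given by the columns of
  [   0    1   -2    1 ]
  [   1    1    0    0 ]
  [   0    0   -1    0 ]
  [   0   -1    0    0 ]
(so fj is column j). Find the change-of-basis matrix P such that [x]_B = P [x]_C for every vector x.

Let M have columns uj and N have columns fj. Then for every x, N [x]_B = x = M [x]_C, so P = N^(-1) M.
Since det N = 1, N^(-1) has integer entries; multiplying gives P = [[-2, -1, 2, 2], [0, 2, 2, 2], [1, 2, -2, 0], [-1, 0, 2, 2]].

[[-2, -1, 2, 2], [0, 2, 2, 2], [1, 2, -2, 0], [-1, 0, 2, 2]]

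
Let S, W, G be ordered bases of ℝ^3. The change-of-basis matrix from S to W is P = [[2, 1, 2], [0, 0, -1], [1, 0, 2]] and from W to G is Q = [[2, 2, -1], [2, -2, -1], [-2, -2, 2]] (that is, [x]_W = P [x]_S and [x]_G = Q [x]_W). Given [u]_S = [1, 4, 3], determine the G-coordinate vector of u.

[11, 23, -4]

Composing the changes, [u]_G = Q P [u]_S.
Q P = [[3, 2, 0], [3, 2, 4], [-2, -2, 2]]; applying this to [1, 4, 3] gives [11, 23, -4].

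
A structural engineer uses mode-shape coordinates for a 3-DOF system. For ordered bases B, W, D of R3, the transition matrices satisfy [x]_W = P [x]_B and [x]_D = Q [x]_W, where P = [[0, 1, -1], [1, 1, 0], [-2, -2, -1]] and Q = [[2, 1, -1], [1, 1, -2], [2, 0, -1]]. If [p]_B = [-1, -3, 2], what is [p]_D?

First [p]_W = P [p]_B = [-5, -4, 6].
Then [p]_D = Q [p]_W = [-20, -21, -16].

[-20, -21, -16]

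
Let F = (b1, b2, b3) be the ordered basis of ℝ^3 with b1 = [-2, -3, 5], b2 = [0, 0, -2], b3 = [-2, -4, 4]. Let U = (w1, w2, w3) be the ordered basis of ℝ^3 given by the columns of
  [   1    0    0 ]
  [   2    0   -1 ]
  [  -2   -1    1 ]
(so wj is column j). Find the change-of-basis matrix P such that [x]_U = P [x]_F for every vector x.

Take x = bj: its F-coordinates are the j-th standard unit vector, so P e_j — column j of P — equals [bj]_U.
b1 = -2w1 - 2w2 - w3, giving column 1 = [-2, -2, -1]; repeating for each j gives P = [[-2, 0, -2], [-2, 2, 0], [-1, 0, 0]].

[[-2, 0, -2], [-2, 2, 0], [-1, 0, 0]]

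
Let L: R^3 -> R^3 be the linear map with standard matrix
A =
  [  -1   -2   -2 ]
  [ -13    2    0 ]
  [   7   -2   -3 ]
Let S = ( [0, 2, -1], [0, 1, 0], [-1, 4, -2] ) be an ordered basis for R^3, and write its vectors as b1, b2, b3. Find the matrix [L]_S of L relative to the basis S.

The j-th column of [L]_S is [L(bj)]_S.
L(b1) = A b1 = [-2, 4, -1] = -3b1 + 2b2 + 2b3, so column 1 is [-3, 2, 2].
Repeating for b2, b3 and assembling the columns gives [[-3, -2, 3], [2, -2, 3], [2, 2, 3]].

[[-3, -2, 3], [2, -2, 3], [2, 2, 3]]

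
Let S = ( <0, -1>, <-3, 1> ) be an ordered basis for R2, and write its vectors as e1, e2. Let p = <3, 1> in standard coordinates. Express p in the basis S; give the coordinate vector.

<-2, -1>

Write p = c_1 e1 + c_2 e2 and solve for the c_i.
System: 0c_1 - 3c_2 = 3, -c_1 + c_2 = 1; solving gives c_1 = -2, c_2 = -1.
Check: -2e1 - e2 = <3, 1>.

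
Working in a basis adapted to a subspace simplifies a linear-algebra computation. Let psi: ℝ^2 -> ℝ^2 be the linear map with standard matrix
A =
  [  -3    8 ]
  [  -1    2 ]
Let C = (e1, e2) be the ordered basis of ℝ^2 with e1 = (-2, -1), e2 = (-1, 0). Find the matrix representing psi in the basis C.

Let P have columns e1, e2. Then [psi]_C = P^(-1) A P.
Here det P = -1, so P^(-1) is integer; computing A P first and then P^(-1)(A P) gives [[0, -1], [2, -1]].

[[0, -1], [2, -1]]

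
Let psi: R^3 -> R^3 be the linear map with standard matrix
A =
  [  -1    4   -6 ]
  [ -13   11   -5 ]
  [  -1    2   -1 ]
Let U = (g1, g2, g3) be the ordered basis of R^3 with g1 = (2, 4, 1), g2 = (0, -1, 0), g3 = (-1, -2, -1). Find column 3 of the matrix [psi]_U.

(1, 2, 3)

Column 3 of [psi]_U is the U-coordinate vector of psi(g3).
In standard coordinates psi(g3) = A g3 = (-1, -4, -2).
Converting to U: (-1, -4, -2) = g1 + 2g2 + 3g3, so the coordinate vector is (1, 2, 3).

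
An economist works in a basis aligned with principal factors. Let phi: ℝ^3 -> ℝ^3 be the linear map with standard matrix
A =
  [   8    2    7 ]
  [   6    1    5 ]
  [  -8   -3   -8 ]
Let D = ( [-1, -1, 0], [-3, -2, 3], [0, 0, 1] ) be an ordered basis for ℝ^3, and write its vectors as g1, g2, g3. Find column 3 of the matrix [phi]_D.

[-1, -2, -2]

Compute phi(g3) = A g3 = [7, 5, -8] in standard coordinates.
Then write this in D-coordinates: solve for y in y_1 g1 + ... + y_3 g3 = [7, 5, -8].
This gives y = [-1, -2, -2], which is column 3 of [phi]_D.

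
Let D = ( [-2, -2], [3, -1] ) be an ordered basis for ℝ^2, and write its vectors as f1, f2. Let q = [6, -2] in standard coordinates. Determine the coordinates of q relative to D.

[0, 2]

We seek scalars with c_1 f1 + c_2 f2 = q; equivalently solve M c = q where the columns of M are f1, f2.
System: -2c_1 + 3c_2 = 6, -2c_1 - c_2 = -2; solving gives c_1 = 0, c_2 = 2.
Check: 0·f1 + 2f2 = [6, -2].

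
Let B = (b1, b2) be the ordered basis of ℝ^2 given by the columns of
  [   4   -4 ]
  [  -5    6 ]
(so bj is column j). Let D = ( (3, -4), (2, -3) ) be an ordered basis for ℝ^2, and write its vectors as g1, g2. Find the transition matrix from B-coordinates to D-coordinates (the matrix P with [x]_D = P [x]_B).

Let M have columns bj and N have columns gj. Then for every x, N [x]_D = x = M [x]_B, so P = N^(-1) M.
Since det N = -1, N^(-1) has integer entries; multiplying gives P = [[2, 0], [-1, -2]].

[[2, 0], [-1, -2]]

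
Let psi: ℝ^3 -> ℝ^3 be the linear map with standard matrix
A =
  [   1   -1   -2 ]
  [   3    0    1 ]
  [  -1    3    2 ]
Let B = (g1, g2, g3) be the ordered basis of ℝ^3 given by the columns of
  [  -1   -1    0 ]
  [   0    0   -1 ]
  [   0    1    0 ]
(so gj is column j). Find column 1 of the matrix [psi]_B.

Column 1 of [psi]_B is the B-coordinate vector of psi(g1).
In standard coordinates psi(g1) = A g1 = [-1, -3, 1].
Converting to B: [-1, -3, 1] = 0·g1 + g2 + 3g3, so the coordinate vector is [0, 1, 3].

[0, 1, 3]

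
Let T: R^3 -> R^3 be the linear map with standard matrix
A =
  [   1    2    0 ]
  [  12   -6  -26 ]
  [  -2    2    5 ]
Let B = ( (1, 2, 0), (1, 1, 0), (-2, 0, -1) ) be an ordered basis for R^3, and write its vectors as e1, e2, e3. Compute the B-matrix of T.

The j-th column of [T]_B is [T(ej)]_B.
T(e1) = A e1 = (5, 0, 2) = -e1 + 2e2 - 2e3, so column 1 is (-1, 2, -2).
Repeating for e2, e3 and assembling the columns gives [[-1, 3, 2], [2, 0, -2], [-2, 0, 1]].

[[-1, 3, 2], [2, 0, -2], [-2, 0, 1]]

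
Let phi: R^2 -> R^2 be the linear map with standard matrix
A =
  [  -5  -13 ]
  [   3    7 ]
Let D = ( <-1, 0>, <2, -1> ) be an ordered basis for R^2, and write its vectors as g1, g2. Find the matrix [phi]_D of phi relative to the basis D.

[[1, -1], [3, 1]]

With P the matrix whose columns are g1, g2, [phi]_D = P^(-1) A P.
Column by column: phi(g1) = A g1 = <5, -3>; its D-coordinates <1, 3> give column 1.
Continuing for each basis vector yields [phi]_D = [[1, -1], [3, 1]].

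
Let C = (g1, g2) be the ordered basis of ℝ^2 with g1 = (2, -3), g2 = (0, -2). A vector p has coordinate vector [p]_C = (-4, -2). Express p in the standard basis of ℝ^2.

(-8, 16)

By definition p = -4g1 - 2g2.
Summing componentwise gives (-8, 16).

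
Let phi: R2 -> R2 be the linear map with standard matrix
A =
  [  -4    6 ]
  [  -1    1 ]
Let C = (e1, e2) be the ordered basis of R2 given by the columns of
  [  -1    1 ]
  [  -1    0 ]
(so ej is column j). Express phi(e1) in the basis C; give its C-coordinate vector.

Compute phi(e1) = A e1 = (-2, 0) in standard coordinates.
Then write this in C-coordinates: solve for y in y_1 e1 + y_2 e2 = (-2, 0).
This gives y = (0, -2), which is column 1 of [phi]_C.

(0, -2)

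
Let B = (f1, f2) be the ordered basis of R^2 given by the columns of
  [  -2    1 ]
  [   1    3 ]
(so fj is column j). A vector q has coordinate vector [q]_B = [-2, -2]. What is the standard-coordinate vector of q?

[2, -8]

The coordinates say q = -2f1 - 2f2; adding the scaled basis vectors gives [2, -8].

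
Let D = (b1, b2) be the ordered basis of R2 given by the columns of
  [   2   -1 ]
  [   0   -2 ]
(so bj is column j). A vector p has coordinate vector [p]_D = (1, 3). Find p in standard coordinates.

(-1, -6)

The coordinates say p = b1 + 3b2; adding the scaled basis vectors gives (-1, -6).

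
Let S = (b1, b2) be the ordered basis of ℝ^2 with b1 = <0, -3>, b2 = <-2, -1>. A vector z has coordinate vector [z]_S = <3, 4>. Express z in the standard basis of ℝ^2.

z = M [z]_S, where M has columns b1, b2.
Carrying out the matrix-vector product, z = <-8, -13>.

<-8, -13>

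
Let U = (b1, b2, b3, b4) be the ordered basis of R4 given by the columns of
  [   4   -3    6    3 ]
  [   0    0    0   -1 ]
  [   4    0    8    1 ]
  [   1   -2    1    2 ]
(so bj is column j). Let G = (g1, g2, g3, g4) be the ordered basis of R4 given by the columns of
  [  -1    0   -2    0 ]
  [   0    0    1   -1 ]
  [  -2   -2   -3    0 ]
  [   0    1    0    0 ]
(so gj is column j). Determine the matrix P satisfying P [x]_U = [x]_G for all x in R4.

[[0, -1, -2, -1], [1, -2, 1, 2], [-2, 2, -2, -1], [-2, 2, -2, 0]]

Column j of P is [bj]_G, since P maps U-coordinates to G-coordinates.
Expressing b1 in G: b1 = 0·g1 + g2 - 2g3 - 2g4, so column 1 of P is [0, 1, -2, -2].
Doing the same for each bj gives P = [[0, -1, -2, -1], [1, -2, 1, 2], [-2, 2, -2, -1], [-2, 2, -2, 0]].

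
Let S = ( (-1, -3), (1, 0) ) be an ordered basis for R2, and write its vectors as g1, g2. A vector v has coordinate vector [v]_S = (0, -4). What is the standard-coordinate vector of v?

v = M [v]_S, where M has columns g1, g2.
Carrying out the matrix-vector product, v = (-4, 0).

(-4, 0)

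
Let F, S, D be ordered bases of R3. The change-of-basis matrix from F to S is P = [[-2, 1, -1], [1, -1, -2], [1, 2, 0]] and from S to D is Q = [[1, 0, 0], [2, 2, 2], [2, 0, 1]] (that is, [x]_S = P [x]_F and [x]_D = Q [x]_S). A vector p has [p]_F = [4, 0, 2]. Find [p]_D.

First [p]_S = P [p]_F = [-10, 0, 4].
Then [p]_D = Q [p]_S = [-10, -12, -16].

[-10, -12, -16]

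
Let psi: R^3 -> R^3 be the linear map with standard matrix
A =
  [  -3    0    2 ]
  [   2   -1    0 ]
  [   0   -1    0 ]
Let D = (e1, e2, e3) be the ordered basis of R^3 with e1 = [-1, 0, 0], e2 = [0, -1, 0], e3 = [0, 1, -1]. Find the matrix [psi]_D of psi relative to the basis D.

[[-3, 0, 2], [2, -2, 2], [0, -1, 1]]

With P the matrix whose columns are e1, ..., e3, [psi]_D = P^(-1) A P.
Column by column: psi(e1) = A e1 = [3, -2, 0]; its D-coordinates [-3, 2, 0] give column 1.
Continuing for each basis vector yields [psi]_D = [[-3, 0, 2], [2, -2, 2], [0, -1, 1]].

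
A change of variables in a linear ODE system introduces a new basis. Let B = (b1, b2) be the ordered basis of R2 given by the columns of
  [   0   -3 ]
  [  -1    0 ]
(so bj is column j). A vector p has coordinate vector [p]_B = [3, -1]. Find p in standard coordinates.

By definition p = 3b1 - b2.
Summing componentwise gives [3, -3].

[3, -3]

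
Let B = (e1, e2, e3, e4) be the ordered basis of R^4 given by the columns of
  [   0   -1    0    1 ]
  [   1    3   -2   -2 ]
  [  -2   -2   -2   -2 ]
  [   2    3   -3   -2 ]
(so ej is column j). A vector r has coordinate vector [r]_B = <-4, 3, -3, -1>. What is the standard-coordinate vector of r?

The coordinates say r = -4e1 + 3e2 - 3e3 - e4; adding the scaled basis vectors gives <-4, 13, 10, 12>.

<-4, 13, 10, 12>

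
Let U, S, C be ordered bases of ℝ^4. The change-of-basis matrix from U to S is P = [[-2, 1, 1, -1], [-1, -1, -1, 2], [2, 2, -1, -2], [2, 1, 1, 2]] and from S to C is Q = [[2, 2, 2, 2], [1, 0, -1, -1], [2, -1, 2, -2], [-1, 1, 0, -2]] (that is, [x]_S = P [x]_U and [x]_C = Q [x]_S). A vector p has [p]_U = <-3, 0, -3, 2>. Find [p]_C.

<-2, 13, -12, 19>

Apply P to get S-coordinates <1, 10, -7, -5>, then Q to get C-coordinates.
The result is [p]_C = <-2, 13, -12, 19>.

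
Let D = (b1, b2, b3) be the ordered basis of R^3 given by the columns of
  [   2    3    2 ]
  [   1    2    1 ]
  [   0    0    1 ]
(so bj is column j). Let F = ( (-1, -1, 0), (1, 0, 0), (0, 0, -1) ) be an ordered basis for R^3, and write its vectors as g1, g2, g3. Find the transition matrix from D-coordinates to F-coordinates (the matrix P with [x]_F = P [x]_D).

[[-1, -2, -1], [1, 1, 1], [0, 0, -1]]

Take x = bj: its D-coordinates are the j-th standard unit vector, so P e_j — column j of P — equals [bj]_F.
b1 = -g1 + g2 + 0·g3, giving column 1 = (-1, 1, 0); repeating for each j gives P = [[-1, -2, -1], [1, 1, 1], [0, 0, -1]].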